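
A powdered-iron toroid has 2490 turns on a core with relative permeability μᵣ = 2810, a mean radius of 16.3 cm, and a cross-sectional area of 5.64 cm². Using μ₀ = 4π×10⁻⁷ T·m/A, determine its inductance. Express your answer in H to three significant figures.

L ≈ 12.1 H

For a thin toroid, L = μ₀μᵣN²A/(2πR).
L = (4π×10⁻⁷)(2810)(2490)²(5.640×10^-4) / (2π×0.163 m) = 12.06 H.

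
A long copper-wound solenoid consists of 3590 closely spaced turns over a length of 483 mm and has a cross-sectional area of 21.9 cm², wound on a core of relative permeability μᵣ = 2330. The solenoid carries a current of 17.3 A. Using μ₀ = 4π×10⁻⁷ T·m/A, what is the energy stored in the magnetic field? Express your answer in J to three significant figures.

U ≈ 25600 J

A = 21.9 cm² = 2.190×10^-3 m².
L = μ₀μᵣN²A/ℓ = (4π×10⁻⁷)(2330)(3590)²(2.190×10^-3)/(0.483) = 171.1 H.
U = ½LI² = ½(171.1)(17.3)² = 2.560×10^4 J.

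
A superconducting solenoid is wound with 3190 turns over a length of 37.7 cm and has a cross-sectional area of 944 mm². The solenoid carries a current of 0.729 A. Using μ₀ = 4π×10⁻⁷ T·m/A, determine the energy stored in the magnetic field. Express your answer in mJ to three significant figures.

U ≈ 8.51 mJ

A = 944 mm² = 9.440×10^-4 m².
L = μ₀N²A/ℓ = (4π×10⁻⁷)(3190)²(9.440×10^-4)/(0.377) = 3.202×10^-2 H.
U = ½LI² = ½(3.202×10^-2)(0.729)² = 8.508×10^-3 J.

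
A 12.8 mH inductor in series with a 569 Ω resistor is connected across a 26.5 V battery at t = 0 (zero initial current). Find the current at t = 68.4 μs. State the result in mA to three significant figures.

I ≈ 44.3 mA

τ = L/R = 1.280×10^-2/569 = 2.250×10^-5 s; final current I_∞ = ε/R = 26.5/569 = 4.657×10^-2 A.
I(t) = I_∞(1 − e^(−t/τ)) with t/τ = 3.041.
I = (4.657×10^-2)(1 − e^(−3.041)) = 4.4346×10^-2 A.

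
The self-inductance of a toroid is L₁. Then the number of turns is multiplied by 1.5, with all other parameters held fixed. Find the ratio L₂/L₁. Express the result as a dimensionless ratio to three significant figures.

For a toroid, L ∝ μᵣN²A/R.
L₂/L₁ = (1.5)^2 = 2.25.

L₂/L₁ = 2.25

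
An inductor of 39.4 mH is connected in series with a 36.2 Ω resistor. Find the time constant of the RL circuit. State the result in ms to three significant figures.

τ = L/R = (3.940×10^-2 H)/(36.2 Ω) = 1.088×10^-3 s.

τ ≈ 1.09 ms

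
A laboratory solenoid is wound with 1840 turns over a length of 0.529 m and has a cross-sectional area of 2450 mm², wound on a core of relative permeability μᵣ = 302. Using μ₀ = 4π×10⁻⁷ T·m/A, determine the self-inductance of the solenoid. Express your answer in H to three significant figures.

A = 2450 mm² = 2.450×10^-3 m².
For a long solenoid, L = μ₀μᵣN²A/ℓ.
L = (4π×10⁻⁷)(302)(1840)²(2.450×10^-3)/(0.529 m) = 5.951 H.

L ≈ 5.95 H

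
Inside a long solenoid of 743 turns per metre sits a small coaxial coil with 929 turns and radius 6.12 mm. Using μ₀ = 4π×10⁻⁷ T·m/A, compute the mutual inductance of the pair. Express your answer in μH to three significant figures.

M ≈ 102 μH

The outer solenoid produces a uniform field B₁ = μ₀n₁I₁ across the inner coil,
so the flux linkage is N₂Φ = N₂B₁A₂ = μ₀n₁N₂A₂·I₁, giving M = μ₀n₁N₂A₂.
A₂ = πr² = π(6.120×10^-3 m)² = 1.177×10^-4 m².
M = (4π×10⁻⁷)(743)(929)(1.177×10^-4) = 1.021×10^-4 H.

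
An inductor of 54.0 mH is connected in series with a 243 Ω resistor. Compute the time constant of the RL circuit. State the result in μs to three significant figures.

τ ≈ 222 μs

τ = L/R = (5.400×10^-2 H)/(243 Ω) = 2.222×10^-4 s.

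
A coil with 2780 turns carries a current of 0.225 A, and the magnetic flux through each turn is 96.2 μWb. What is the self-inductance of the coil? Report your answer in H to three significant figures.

Self-inductance is defined by L = NΦ_B/I (flux linkage over current).
L = (2780)(9.620×10^-5 Wb)/(0.225 A) = 1.189 H.

L ≈ 1.19 H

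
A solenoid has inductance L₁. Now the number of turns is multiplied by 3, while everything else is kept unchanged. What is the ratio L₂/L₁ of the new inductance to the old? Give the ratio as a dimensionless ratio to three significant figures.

For a solenoid, L ∝ μᵣN²A/ℓ.
L₂/L₁ = (3)^2 = 9.00.

L₂/L₁ = 9.00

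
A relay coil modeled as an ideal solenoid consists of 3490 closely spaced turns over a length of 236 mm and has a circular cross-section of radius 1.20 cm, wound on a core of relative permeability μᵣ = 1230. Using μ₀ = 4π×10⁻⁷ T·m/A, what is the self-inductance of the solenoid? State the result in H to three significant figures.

L ≈ 36.1 H

A = πr² = π(1.200×10^-2 m)² = 4.524×10^-4 m².
For a long solenoid, L = μ₀μᵣN²A/ℓ.
L = (4π×10⁻⁷)(1230)(3490)²(4.524×10^-4)/(0.236 m) = 36.09 H.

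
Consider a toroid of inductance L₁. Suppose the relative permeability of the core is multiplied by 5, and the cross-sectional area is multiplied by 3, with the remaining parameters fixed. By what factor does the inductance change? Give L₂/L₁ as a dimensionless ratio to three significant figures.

L₂/L₁ = 15.0

For a toroid, L ∝ μᵣN²A/R.
L₂/L₁ = (5) × (3) = 15.0.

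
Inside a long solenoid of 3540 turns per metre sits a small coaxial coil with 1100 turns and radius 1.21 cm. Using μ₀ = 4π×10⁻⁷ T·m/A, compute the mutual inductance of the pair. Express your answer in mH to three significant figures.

M ≈ 2.25 mH

The outer solenoid produces a uniform field B₁ = μ₀n₁I₁ across the inner coil,
so the flux linkage is N₂Φ = N₂B₁A₂ = μ₀n₁N₂A₂·I₁, giving M = μ₀n₁N₂A₂.
A₂ = πr² = π(1.210×10^-2 m)² = 4.600×10^-4 m².
M = (4π×10⁻⁷)(3540)(1100)(4.600×10^-4) = 2.251×10^-3 H.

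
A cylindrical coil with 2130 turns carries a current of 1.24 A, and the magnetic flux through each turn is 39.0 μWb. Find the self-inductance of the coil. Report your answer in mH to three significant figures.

L ≈ 67.0 mH

Self-inductance is defined by L = NΦ_B/I (flux linkage over current).
L = (2130)(3.900×10^-5 Wb)/(1.24 A) = 6.699×10^-2 H.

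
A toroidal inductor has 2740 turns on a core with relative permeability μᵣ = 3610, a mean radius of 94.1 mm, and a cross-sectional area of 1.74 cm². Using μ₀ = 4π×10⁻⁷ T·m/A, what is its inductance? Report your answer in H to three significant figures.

L ≈ 10.0 H

For a thin toroid, L = μ₀μᵣN²A/(2πR).
L = (4π×10⁻⁷)(3610)(2740)²(1.740×10^-4) / (2π×9.410×10^-2 m) = 10.02 H.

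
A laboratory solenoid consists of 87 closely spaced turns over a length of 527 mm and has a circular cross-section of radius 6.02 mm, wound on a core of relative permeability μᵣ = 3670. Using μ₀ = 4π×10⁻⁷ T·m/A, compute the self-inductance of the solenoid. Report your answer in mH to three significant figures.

A = πr² = π(6.020×10^-3 m)² = 1.139×10^-4 m².
For a long solenoid, L = μ₀μᵣN²A/ℓ.
L = (4π×10⁻⁷)(3670)(87)²(1.139×10^-4)/(0.527 m) = 7.541×10^-3 H.

L ≈ 7.54 mH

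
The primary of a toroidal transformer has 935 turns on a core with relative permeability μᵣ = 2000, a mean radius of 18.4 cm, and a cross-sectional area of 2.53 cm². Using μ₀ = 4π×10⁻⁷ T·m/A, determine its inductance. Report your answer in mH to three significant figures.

L ≈ 481 mH

For a thin toroid, L = μ₀μᵣN²A/(2πR).
L = (4π×10⁻⁷)(2000)(935)²(2.530×10^-4) / (2π×0.184 m) = 0.4808 H.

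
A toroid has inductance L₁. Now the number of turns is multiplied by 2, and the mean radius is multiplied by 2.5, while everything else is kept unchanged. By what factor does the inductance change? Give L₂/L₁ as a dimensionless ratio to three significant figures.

For a toroid, L ∝ μᵣN²A/R.
L₂/L₁ = (2)^2 × (2.5)^-1 = 1.60.

L₂/L₁ = 1.60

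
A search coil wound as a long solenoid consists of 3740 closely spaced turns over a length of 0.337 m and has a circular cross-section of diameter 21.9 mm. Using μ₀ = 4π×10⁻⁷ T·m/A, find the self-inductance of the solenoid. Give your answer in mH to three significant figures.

L ≈ 19.6 mH

A = π(d/2)² = π(1.095×10^-2 m)² = 3.767×10^-4 m².
For a long solenoid, L = μ₀N²A/ℓ.
L = (4π×10⁻⁷)(3740)²(3.767×10^-4)/(0.337 m) = 1.9647×10^-2 H.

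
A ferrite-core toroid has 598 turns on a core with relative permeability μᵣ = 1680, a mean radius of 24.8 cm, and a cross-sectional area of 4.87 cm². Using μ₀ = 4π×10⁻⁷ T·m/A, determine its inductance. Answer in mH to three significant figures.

For a thin toroid, L = μ₀μᵣN²A/(2πR).
L = (4π×10⁻⁷)(1680)(598)²(4.870×10^-4) / (2π×0.248 m) = 0.2359 H.

L ≈ 236 mH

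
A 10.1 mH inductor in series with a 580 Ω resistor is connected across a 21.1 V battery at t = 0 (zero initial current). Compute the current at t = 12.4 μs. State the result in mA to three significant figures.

I ≈ 18.5 mA

τ = L/R = 1.010×10^-2/580 = 1.741×10^-5 s; final current I_∞ = ε/R = 21.1/580 = 3.638×10^-2 A.
I(t) = I_∞(1 − e^(−t/τ)) with t/τ = 0.712.
I = (3.638×10^-2)(1 − e^(−0.712)) = 1.853×10^-2 A.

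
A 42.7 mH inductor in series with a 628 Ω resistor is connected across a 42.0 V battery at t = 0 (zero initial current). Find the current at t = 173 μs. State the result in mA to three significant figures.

τ = L/R = 4.270×10^-2/628 = 6.799×10^-5 s; final current I_∞ = ε/R = 42.0/628 = 6.688×10^-2 A.
I(t) = I_∞(1 − e^(−t/τ)) with t/τ = 2.544.
I = (6.688×10^-2)(1 − e^(−2.544)) = 6.163×10^-2 A.

I ≈ 61.6 mA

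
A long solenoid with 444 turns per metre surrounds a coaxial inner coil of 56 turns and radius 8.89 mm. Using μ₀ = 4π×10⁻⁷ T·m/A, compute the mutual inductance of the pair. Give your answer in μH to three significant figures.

M ≈ 7.76 μH

The outer solenoid produces a uniform field B₁ = μ₀n₁I₁ across the inner coil,
so the flux linkage is N₂Φ = N₂B₁A₂ = μ₀n₁N₂A₂·I₁, giving M = μ₀n₁N₂A₂.
A₂ = πr² = π(8.890×10^-3 m)² = 2.483×10^-4 m².
M = (4π×10⁻⁷)(444)(56)(2.483×10^-4) = 7.758×10^-6 H.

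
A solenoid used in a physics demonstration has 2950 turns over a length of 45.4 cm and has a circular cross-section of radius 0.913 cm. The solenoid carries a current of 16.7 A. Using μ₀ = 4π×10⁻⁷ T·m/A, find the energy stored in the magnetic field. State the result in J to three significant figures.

A = πr² = π(9.130×10^-3 m)² = 2.619×10^-4 m².
L = μ₀N²A/ℓ = (4π×10⁻⁷)(2950)²(2.619×10^-4)/(0.454) = 6.308×10^-3 H.
U = ½LI² = ½(6.308×10^-3)(16.7)² = 0.8796 J.

U ≈ 0.880 J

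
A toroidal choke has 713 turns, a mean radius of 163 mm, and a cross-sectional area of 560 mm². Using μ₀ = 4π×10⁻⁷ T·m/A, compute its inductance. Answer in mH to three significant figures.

For a thin toroid, L = μ₀N²A/(2πR).
L = (4π×10⁻⁷)(713)²(5.600×10^-4) / (2π×0.163 m) = 3.493×10^-4 H.

L ≈ 0.349 mH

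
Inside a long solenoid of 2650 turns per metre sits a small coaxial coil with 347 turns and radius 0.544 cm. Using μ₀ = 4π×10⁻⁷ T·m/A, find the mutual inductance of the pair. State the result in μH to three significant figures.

M ≈ 107 μH

The outer solenoid produces a uniform field B₁ = μ₀n₁I₁ across the inner coil,
so the flux linkage is N₂Φ = N₂B₁A₂ = μ₀n₁N₂A₂·I₁, giving M = μ₀n₁N₂A₂.
A₂ = πr² = π(5.440×10^-3 m)² = 9.297×10^-5 m².
M = (4π×10⁻⁷)(2650)(347)(9.297×10^-5) = 1.074×10^-4 H.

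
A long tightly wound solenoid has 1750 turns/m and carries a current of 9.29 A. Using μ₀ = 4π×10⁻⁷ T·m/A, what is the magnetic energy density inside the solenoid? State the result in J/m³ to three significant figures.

u ≈ 166 J/m³

B = μ₀nI = (4π×10⁻⁷)(1.750×10^3)(9.29) = 2.043×10^-2 T.
u = B²/(2μ₀) = (2.043×10^-2)²/(2×4π×10⁻⁷) = 166.1 J/m³.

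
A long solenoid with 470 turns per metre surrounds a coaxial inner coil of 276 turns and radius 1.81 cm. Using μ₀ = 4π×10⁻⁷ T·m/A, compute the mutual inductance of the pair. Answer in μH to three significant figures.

The outer solenoid produces a uniform field B₁ = μ₀n₁I₁ across the inner coil,
so the flux linkage is N₂Φ = N₂B₁A₂ = μ₀n₁N₂A₂·I₁, giving M = μ₀n₁N₂A₂.
A₂ = πr² = π(1.810×10^-2 m)² = 1.029×10^-3 m².
M = (4π×10⁻⁷)(470)(276)(1.029×10^-3) = 1.678×10^-4 H.

M ≈ 168 μH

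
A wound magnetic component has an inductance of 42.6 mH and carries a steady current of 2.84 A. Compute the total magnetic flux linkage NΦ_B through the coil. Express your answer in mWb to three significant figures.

From L = NΦ_B/I, the flux linkage is NΦ_B = LI.
NΦ_B = (4.260×10^-2 H)(2.84 A) = 0.121 Wb.

NΦ_B ≈ 121 mWb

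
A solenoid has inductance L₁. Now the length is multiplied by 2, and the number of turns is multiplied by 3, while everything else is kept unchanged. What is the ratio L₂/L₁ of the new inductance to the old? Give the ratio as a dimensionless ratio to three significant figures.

For a solenoid, L ∝ μᵣN²A/ℓ.
L₂/L₁ = (2)^-1 × (3)^2 = 4.50.

L₂/L₁ = 4.50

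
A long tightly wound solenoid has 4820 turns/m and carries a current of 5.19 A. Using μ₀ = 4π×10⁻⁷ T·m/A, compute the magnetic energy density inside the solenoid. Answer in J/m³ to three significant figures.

u ≈ 393 J/m³

B = μ₀nI = (4π×10⁻⁷)(4.820×10^3)(5.19) = 3.144×10^-2 T.
u = B²/(2μ₀) = (3.144×10^-2)²/(2×4π×10⁻⁷) = 393.2 J/m³.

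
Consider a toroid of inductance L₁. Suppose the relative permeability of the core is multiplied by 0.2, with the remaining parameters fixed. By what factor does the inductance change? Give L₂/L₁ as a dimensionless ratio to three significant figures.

L₂/L₁ = 0.200

For a toroid, L ∝ μᵣN²A/R.
L₂/L₁ = (0.2) = 0.200.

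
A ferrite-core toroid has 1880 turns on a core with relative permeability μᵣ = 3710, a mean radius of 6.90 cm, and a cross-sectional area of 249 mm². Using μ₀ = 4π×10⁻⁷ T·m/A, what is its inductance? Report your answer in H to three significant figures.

L ≈ 9.46 H

For a thin toroid, L = μ₀μᵣN²A/(2πR).
L = (4π×10⁻⁷)(3710)(1880)²(2.490×10^-4) / (2π×6.900×10^-2 m) = 9.464 H.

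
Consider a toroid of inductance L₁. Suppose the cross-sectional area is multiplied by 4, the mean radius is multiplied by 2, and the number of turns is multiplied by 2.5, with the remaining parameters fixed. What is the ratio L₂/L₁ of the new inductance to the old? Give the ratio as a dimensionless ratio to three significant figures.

L₂/L₁ = 12.5

For a toroid, L ∝ μᵣN²A/R.
L₂/L₁ = (4) × (2)^-1 × (2.5)^2 = 12.5.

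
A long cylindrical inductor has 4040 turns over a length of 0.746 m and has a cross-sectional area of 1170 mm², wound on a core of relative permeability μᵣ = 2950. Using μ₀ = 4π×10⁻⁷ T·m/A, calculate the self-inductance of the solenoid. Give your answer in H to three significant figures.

A = 1170 mm² = 1.170×10^-3 m².
For a long solenoid, L = μ₀μᵣN²A/ℓ.
L = (4π×10⁻⁷)(2950)(4040)²(1.170×10^-3)/(0.746 m) = 94.89 H.

L ≈ 94.9 H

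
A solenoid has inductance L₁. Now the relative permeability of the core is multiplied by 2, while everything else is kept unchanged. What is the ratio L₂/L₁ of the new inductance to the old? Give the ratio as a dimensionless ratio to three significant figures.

For a solenoid, L ∝ μᵣN²A/ℓ.
L₂/L₁ = (2) = 2.00.

L₂/L₁ = 2.00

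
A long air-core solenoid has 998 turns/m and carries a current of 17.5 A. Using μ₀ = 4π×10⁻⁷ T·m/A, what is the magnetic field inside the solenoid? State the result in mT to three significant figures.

B ≈ 21.9 mT

Inside a long solenoid, B = μ₀nI.
B = (4π×10⁻⁷)(998 m⁻¹)(17.5 A) = 2.1947×10^-2 T.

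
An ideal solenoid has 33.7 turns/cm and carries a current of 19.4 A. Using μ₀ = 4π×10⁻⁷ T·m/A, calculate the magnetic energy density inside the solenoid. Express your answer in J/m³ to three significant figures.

B = μ₀nI = (4π×10⁻⁷)(3.370×10^3)(19.4) = 8.216×10^-2 T.
u = B²/(2μ₀) = (8.216×10^-2)²/(2×4π×10⁻⁷) = 2.686×10^3 J/m³.

u ≈ 2690 J/m³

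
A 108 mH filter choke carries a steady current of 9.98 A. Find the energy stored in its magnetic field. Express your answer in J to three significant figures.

Stored magnetic energy: U = ½LI².
U = ½(0.108 H)(9.98 A)² = 5.378 J.

U ≈ 5.38 J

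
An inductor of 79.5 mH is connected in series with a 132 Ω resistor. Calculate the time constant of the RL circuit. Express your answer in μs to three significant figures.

τ = L/R = (7.950×10^-2 H)/(132 Ω) = 6.023×10^-4 s.

τ ≈ 602 μs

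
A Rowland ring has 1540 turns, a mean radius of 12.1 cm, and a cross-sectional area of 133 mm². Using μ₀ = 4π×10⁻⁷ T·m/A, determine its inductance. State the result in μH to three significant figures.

L ≈ 521 μH

For a thin toroid, L = μ₀N²A/(2πR).
L = (4π×10⁻⁷)(1540)²(1.330×10^-4) / (2π×0.121 m) = 5.214×10^-4 H.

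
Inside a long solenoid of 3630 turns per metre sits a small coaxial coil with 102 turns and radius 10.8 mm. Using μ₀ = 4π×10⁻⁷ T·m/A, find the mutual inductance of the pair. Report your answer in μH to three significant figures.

The outer solenoid produces a uniform field B₁ = μ₀n₁I₁ across the inner coil,
so the flux linkage is N₂Φ = N₂B₁A₂ = μ₀n₁N₂A₂·I₁, giving M = μ₀n₁N₂A₂.
A₂ = πr² = π(1.080×10^-2 m)² = 3.664×10^-4 m².
M = (4π×10⁻⁷)(3630)(102)(3.664×10^-4) = 1.70496×10^-4 H.

M ≈ 170 μH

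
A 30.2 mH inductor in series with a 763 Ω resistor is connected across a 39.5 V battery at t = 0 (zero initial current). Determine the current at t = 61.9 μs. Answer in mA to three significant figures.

τ = L/R = 3.020×10^-2/763 = 3.958×10^-5 s; final current I_∞ = ε/R = 39.5/763 = 5.177×10^-2 A.
I(t) = I_∞(1 − e^(−t/τ)) with t/τ = 1.564.
I = (5.177×10^-2)(1 − e^(−1.564)) = 4.093×10^-2 A.

I ≈ 40.9 mA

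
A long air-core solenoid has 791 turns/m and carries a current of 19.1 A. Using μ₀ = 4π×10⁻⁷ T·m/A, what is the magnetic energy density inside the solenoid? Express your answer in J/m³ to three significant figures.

u ≈ 143 J/m³

B = μ₀nI = (4π×10⁻⁷)(791)(19.1) = 1.899×10^-2 T.
u = B²/(2μ₀) = (1.899×10^-2)²/(2×4π×10⁻⁷) = 143.4 J/m³.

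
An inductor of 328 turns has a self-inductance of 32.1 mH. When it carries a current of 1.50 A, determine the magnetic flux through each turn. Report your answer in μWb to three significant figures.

Φ_B ≈ 147 μWb

From L = NΦ_B/I, the flux per turn is Φ_B = LI/N.
Φ_B = (3.210×10^-2 H)(1.50 A)/328 = 1.468×10^-4 Wb.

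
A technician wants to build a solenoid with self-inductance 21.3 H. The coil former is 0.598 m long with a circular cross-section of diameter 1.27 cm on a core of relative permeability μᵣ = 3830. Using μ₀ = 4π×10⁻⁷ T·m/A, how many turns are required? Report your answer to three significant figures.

A = π(d/2)² = π(6.350×10^-3 m)² = 1.267×10^-4 m².
From L = μ₀μᵣN²A/ℓ, N = √(Lℓ / (μ₀μᵣA)).
N = √[(21.3)(0.598) / ((4π×10⁻⁷)(3830)×1.267×10^-4)] = √(2.089×10^7) ≈ 4570.7.

N ≈ 4570 turns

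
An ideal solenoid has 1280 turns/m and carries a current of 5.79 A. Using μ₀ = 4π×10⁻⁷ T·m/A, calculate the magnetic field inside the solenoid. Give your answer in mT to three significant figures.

Inside a long solenoid, B = μ₀nI.
B = (4π×10⁻⁷)(1.280×10^3 m⁻¹)(5.79 A) = 9.313×10^-3 T.

B ≈ 9.31 mT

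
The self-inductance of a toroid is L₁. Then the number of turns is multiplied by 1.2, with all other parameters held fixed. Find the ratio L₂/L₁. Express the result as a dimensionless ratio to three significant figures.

For a toroid, L ∝ μᵣN²A/R.
L₂/L₁ = (1.2)^2 = 1.44.

L₂/L₁ = 1.44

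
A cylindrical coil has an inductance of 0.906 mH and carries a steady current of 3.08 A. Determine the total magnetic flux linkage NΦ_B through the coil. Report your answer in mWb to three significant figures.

NΦ_B ≈ 2.79 mWb

From L = NΦ_B/I, the flux linkage is NΦ_B = LI.
NΦ_B = (9.060×10^-4 H)(3.08 A) = 2.790×10^-3 Wb.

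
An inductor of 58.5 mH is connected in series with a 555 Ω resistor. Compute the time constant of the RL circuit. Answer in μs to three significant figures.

τ = L/R = (5.850×10^-2 H)/(555 Ω) = 1.054×10^-4 s.

τ ≈ 105 μs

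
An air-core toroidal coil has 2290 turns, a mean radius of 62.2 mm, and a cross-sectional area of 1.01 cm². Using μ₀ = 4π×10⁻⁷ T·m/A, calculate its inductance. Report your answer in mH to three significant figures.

For a thin toroid, L = μ₀N²A/(2πR).
L = (4π×10⁻⁷)(2290)²(1.010×10^-4) / (2π×6.220×10^-2 m) = 1.703×10^-3 H.

L ≈ 1.70 mH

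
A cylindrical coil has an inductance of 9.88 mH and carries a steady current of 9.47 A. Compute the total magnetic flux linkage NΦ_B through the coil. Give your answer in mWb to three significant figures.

From L = NΦ_B/I, the flux linkage is NΦ_B = LI.
NΦ_B = (9.880×10^-3 H)(9.47 A) = 9.356×10^-2 Wb.

NΦ_B ≈ 93.6 mWb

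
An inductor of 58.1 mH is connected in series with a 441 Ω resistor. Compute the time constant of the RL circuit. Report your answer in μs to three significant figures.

τ = L/R = (5.810×10^-2 H)/(441 Ω) = 1.317×10^-4 s.

τ ≈ 132 μs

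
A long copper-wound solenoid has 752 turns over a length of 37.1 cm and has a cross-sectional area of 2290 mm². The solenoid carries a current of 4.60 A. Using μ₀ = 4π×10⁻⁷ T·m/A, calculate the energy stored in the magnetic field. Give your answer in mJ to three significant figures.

U ≈ 46.4 mJ

A = 2290 mm² = 2.290×10^-3 m².
L = μ₀N²A/ℓ = (4π×10⁻⁷)(752)²(2.290×10^-3)/(0.371) = 4.386×10^-3 H.
U = ½LI² = ½(4.386×10^-3)(4.60)² = 4.641×10^-2 J.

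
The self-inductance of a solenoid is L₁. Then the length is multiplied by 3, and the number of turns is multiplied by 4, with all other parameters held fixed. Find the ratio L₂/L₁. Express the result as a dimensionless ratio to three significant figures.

For a solenoid, L ∝ μᵣN²A/ℓ.
L₂/L₁ = (3)^-1 × (4)^2 = 5.33.

L₂/L₁ = 5.33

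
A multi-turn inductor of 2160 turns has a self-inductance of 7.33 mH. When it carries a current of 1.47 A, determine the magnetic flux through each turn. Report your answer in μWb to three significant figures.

Φ_B ≈ 4.99 μWb

From L = NΦ_B/I, the flux per turn is Φ_B = LI/N.
Φ_B = (7.330×10^-3 H)(1.47 A)/2160 = 4.988×10^-6 Wb.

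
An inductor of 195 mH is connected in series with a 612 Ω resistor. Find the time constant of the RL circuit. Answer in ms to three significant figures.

τ ≈ 0.319 ms

τ = L/R = (0.195 H)/(612 Ω) = 3.186×10^-4 s.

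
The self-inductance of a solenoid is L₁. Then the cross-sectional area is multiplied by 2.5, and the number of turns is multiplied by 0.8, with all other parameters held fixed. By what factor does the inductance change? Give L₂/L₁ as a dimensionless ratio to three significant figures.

For a solenoid, L ∝ μᵣN²A/ℓ.
L₂/L₁ = (2.5) × (0.8)^2 = 1.60.

L₂/L₁ = 1.60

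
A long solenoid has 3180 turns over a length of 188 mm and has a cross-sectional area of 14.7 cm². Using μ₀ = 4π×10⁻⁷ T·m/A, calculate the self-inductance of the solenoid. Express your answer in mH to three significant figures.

L ≈ 99.4 mH

A = 14.7 cm² = 1.470×10^-3 m².
For a long solenoid, L = μ₀N²A/ℓ.
L = (4π×10⁻⁷)(3180)²(1.470×10^-3)/(0.188 m) = 9.936×10^-2 H.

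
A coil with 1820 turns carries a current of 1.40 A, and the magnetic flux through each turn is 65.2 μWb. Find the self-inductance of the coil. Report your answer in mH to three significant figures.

L ≈ 84.8 mH

Self-inductance is defined by L = NΦ_B/I (flux linkage over current).
L = (1820)(6.520×10^-5 Wb)/(1.40 A) = 8.476×10^-2 H.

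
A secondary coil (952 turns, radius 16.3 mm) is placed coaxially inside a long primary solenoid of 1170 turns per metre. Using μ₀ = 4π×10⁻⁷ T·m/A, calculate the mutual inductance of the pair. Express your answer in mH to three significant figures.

The outer solenoid produces a uniform field B₁ = μ₀n₁I₁ across the inner coil,
so the flux linkage is N₂Φ = N₂B₁A₂ = μ₀n₁N₂A₂·I₁, giving M = μ₀n₁N₂A₂.
A₂ = πr² = π(1.630×10^-2 m)² = 8.347×10^-4 m².
M = (4π×10⁻⁷)(1170)(952)(8.347×10^-4) = 1.168×10^-3 H.

M ≈ 1.17 mH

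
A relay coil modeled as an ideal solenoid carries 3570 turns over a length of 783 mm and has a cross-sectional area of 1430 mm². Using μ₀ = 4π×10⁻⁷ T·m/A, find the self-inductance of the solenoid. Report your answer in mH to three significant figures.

L ≈ 29.2 mH

A = 1430 mm² = 1.430×10^-3 m².
For a long solenoid, L = μ₀N²A/ℓ.
L = (4π×10⁻⁷)(3570)²(1.430×10^-3)/(0.783 m) = 2.92496×10^-2 H.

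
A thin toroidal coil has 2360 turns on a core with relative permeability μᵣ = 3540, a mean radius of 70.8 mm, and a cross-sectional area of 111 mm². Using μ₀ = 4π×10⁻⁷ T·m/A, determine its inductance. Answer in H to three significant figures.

For a thin toroid, L = μ₀μᵣN²A/(2πR).
L = (4π×10⁻⁷)(3540)(2360)²(1.110×10^-4) / (2π×7.080×10^-2 m) = 6.182 H.

L ≈ 6.18 H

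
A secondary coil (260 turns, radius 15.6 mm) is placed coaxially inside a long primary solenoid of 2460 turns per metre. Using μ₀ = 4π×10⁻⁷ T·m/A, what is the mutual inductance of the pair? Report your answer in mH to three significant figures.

The outer solenoid produces a uniform field B₁ = μ₀n₁I₁ across the inner coil,
so the flux linkage is N₂Φ = N₂B₁A₂ = μ₀n₁N₂A₂·I₁, giving M = μ₀n₁N₂A₂.
A₂ = πr² = π(1.560×10^-2 m)² = 7.645×10^-4 m².
M = (4π×10⁻⁷)(2460)(260)(7.645×10^-4) = 6.1449×10^-4 H.

M ≈ 0.614 mH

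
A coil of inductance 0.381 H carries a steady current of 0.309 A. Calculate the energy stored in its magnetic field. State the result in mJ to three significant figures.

Stored magnetic energy: U = ½LI².
U = ½(0.381 H)(0.309 A)² = 1.819×10^-2 J.

U ≈ 18.2 mJ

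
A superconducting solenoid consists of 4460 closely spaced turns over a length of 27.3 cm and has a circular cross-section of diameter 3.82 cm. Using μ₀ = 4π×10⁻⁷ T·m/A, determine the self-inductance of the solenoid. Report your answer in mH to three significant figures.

A = π(d/2)² = π(1.910×10^-2 m)² = 1.146×10^-3 m².
For a long solenoid, L = μ₀N²A/ℓ.
L = (4π×10⁻⁷)(4460)²(1.146×10^-3)/(0.273 m) = 0.1049 H.

L ≈ 105 mH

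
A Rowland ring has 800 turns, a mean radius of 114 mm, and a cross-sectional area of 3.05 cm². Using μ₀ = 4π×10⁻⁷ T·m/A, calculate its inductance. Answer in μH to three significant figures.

For a thin toroid, L = μ₀N²A/(2πR).
L = (4π×10⁻⁷)(800)²(3.050×10^-4) / (2π×0.114 m) = 3.4246×10^-4 H.

L ≈ 342 μH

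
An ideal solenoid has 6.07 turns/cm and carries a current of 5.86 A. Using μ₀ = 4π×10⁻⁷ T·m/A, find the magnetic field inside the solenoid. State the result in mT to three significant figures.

B ≈ 4.47 mT

Inside a long solenoid, B = μ₀nI.
B = (4π×10⁻⁷)(607 m⁻¹)(5.86 A) = 4.470×10^-3 T.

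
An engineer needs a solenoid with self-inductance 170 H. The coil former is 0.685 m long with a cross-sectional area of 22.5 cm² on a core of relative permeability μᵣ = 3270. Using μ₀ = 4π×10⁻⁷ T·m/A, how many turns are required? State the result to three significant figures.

A = 22.5 cm² = 2.250×10^-3 m².
From L = μ₀μᵣN²A/ℓ, N = √(Lℓ / (μ₀μᵣA)).
N = √[(170)(0.685) / ((4π×10⁻⁷)(3270)×2.250×10^-3)] = √(1.260×10^7) ≈ 3548.9.

N ≈ 3550 turns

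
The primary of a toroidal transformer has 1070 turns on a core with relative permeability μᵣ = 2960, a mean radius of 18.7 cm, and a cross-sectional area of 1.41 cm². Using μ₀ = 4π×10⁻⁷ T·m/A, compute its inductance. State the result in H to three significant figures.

L ≈ 0.511 H

For a thin toroid, L = μ₀μᵣN²A/(2πR).
L = (4π×10⁻⁷)(2960)(1070)²(1.410×10^-4) / (2π×0.187 m) = 0.5111 H.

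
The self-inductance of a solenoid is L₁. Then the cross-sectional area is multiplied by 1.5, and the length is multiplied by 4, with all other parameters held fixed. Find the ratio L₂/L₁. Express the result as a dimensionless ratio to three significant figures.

L₂/L₁ = 0.375

For a solenoid, L ∝ μᵣN²A/ℓ.
L₂/L₁ = (1.5) × (4)^-1 = 0.375.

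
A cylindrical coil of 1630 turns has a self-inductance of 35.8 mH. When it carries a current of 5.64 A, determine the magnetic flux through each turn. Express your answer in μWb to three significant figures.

Φ_B ≈ 124 μWb

From L = NΦ_B/I, the flux per turn is Φ_B = LI/N.
Φ_B = (3.580×10^-2 H)(5.64 A)/1630 = 1.239×10^-4 Wb.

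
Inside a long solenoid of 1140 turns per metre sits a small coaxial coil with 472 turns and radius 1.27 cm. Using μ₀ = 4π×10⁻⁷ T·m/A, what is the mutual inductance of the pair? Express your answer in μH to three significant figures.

The outer solenoid produces a uniform field B₁ = μ₀n₁I₁ across the inner coil,
so the flux linkage is N₂Φ = N₂B₁A₂ = μ₀n₁N₂A₂·I₁, giving M = μ₀n₁N₂A₂.
A₂ = πr² = π(1.270×10^-2 m)² = 5.067×10^-4 m².
M = (4π×10⁻⁷)(1140)(472)(5.067×10^-4) = 3.426×10^-4 H.

M ≈ 343 μH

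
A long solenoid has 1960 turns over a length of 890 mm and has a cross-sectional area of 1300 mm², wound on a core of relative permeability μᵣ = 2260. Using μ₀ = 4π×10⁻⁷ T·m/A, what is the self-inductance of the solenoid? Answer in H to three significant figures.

L ≈ 15.9 H

A = 1300 mm² = 1.300×10^-3 m².
For a long solenoid, L = μ₀μᵣN²A/ℓ.
L = (4π×10⁻⁷)(2260)(1960)²(1.300×10^-3)/(0.89 m) = 15.94 H.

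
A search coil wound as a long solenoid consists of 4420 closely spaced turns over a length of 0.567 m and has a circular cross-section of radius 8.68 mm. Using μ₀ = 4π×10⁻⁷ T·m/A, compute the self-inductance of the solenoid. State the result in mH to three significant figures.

L ≈ 10.2 mH

A = πr² = π(8.680×10^-3 m)² = 2.367×10^-4 m².
For a long solenoid, L = μ₀N²A/ℓ.
L = (4π×10⁻⁷)(4420)²(2.367×10^-4)/(0.567 m) = 1.0249×10^-2 H.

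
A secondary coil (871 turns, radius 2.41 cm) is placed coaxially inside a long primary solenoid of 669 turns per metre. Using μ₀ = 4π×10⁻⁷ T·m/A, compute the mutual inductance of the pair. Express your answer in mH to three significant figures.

The outer solenoid produces a uniform field B₁ = μ₀n₁I₁ across the inner coil,
so the flux linkage is N₂Φ = N₂B₁A₂ = μ₀n₁N₂A₂·I₁, giving M = μ₀n₁N₂A₂.
A₂ = πr² = π(2.410×10^-2 m)² = 1.8247×10^-3 m².
M = (4π×10⁻⁷)(669)(871)(1.8247×10^-3) = 1.336×10^-3 H.

M ≈ 1.34 mH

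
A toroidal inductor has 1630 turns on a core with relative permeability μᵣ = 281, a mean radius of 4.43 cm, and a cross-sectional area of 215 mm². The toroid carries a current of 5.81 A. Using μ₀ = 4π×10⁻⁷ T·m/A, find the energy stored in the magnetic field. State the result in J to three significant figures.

U ≈ 12.2 J

L = μ₀μᵣN²A/(2πR) = (4π×10⁻⁷)(281)(1630)²(2.150×10^-4)/(2π×4.430×10^-2) = 0.7247 H.
U = ½LI² = ½(0.7247)(5.81)² = 12.23 J.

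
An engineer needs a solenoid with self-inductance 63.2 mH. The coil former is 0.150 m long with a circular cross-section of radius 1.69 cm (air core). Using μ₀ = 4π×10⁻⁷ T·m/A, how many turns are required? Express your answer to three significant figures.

A = πr² = π(1.690×10^-2 m)² = 8.973×10^-4 m².
From L = μ₀N²A/ℓ, N = √(Lℓ / (μ₀A)).
N = √[(6.320×10^-2)(0.15) / ((4π×10⁻⁷)×8.973×10^-4)] = √(8.408×10^6) ≈ 2899.6.

N ≈ 2900 turns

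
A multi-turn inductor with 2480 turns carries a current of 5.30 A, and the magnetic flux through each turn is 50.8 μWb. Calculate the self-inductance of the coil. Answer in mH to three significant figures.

Self-inductance is defined by L = NΦ_B/I (flux linkage over current).
L = (2480)(5.080×10^-5 Wb)/(5.30 A) = 2.377×10^-2 H.

L ≈ 23.8 mH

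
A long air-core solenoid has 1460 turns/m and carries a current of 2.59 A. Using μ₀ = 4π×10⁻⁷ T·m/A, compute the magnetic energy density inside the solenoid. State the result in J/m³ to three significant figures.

u ≈ 8.98 J/m³

B = μ₀nI = (4π×10⁻⁷)(1.460×10^3)(2.59) = 4.752×10^-3 T.
u = B²/(2μ₀) = (4.752×10^-3)²/(2×4π×10⁻⁷) = 8.984 J/m³.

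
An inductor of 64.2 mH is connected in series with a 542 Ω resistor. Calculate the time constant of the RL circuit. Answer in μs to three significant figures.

τ = L/R = (6.420×10^-2 H)/(542 Ω) = 1.1845×10^-4 s.

τ ≈ 118 μs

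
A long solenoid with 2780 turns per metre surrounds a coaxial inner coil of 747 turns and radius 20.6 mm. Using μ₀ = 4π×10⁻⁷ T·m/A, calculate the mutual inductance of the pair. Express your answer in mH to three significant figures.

The outer solenoid produces a uniform field B₁ = μ₀n₁I₁ across the inner coil,
so the flux linkage is N₂Φ = N₂B₁A₂ = μ₀n₁N₂A₂·I₁, giving M = μ₀n₁N₂A₂.
A₂ = πr² = π(2.060×10^-2 m)² = 1.333×10^-3 m².
M = (4π×10⁻⁷)(2780)(747)(1.333×10^-3) = 3.479×10^-3 H.

M ≈ 3.48 mH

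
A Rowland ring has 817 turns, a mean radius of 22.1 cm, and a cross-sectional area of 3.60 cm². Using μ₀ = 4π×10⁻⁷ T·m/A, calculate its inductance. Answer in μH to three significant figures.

L ≈ 217 μH

For a thin toroid, L = μ₀N²A/(2πR).
L = (4π×10⁻⁷)(817)²(3.600×10^-4) / (2π×0.221 m) = 2.1746×10^-4 H.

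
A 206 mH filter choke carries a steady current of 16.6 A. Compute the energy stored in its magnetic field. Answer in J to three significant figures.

U ≈ 28.4 J

Stored magnetic energy: U = ½LI².
U = ½(0.206 H)(16.6 A)² = 28.38 J.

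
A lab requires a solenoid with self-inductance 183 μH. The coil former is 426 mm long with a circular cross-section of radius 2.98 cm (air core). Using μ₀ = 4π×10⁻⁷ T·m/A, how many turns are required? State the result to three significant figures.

N ≈ 149 turns

A = πr² = π(2.980×10^-2 m)² = 2.790×10^-3 m².
From L = μ₀N²A/ℓ, N = √(Lℓ / (μ₀A)).
N = √[(1.830×10^-4)(0.426) / ((4π×10⁻⁷)×2.790×10^-3)] = √(2.224×10^4) ≈ 149.1.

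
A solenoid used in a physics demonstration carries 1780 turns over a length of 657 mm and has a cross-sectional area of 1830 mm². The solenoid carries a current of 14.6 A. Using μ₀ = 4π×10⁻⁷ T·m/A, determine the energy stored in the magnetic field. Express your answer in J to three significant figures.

A = 1830 mm² = 1.830×10^-3 m².
L = μ₀N²A/ℓ = (4π×10⁻⁷)(1780)²(1.830×10^-3)/(0.657) = 1.109×10^-2 H.
U = ½LI² = ½(1.109×10^-2)(14.6)² = 1.182 J.

U ≈ 1.18 J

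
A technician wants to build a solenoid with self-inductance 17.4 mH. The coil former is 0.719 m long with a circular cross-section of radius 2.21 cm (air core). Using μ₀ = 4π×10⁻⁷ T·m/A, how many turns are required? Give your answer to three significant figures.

N ≈ 2550 turns

A = πr² = π(2.210×10^-2 m)² = 1.534×10^-3 m².
From L = μ₀N²A/ℓ, N = √(Lℓ / (μ₀A)).
N = √[(1.740×10^-2)(0.719) / ((4π×10⁻⁷)×1.534×10^-3)] = √(6.488×10^6) ≈ 2547.2.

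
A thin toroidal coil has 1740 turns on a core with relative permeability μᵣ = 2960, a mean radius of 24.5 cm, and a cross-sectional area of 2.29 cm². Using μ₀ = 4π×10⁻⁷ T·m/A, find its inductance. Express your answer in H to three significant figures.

For a thin toroid, L = μ₀μᵣN²A/(2πR).
L = (4π×10⁻⁷)(2960)(1740)²(2.290×10^-4) / (2π×0.245 m) = 1.675 H.

L ≈ 1.68 H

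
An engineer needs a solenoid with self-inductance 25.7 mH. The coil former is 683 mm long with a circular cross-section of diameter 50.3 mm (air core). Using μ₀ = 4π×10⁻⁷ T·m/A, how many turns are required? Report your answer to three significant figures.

N ≈ 2650 turns

A = π(d/2)² = π(2.515×10^-2 m)² = 1.987×10^-3 m².
From L = μ₀N²A/ℓ, N = √(Lℓ / (μ₀A)).
N = √[(2.570×10^-2)(0.683) / ((4π×10⁻⁷)×1.987×10^-3)] = √(7.029×10^6) ≈ 2651.3.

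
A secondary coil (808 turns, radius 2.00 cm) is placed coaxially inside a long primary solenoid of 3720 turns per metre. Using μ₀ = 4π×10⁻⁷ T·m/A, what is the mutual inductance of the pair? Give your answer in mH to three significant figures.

The outer solenoid produces a uniform field B₁ = μ₀n₁I₁ across the inner coil,
so the flux linkage is N₂Φ = N₂B₁A₂ = μ₀n₁N₂A₂·I₁, giving M = μ₀n₁N₂A₂.
A₂ = πr² = π(2.000×10^-2 m)² = 1.257×10^-3 m².
M = (4π×10⁻⁷)(3720)(808)(1.257×10^-3) = 4.747×10^-3 H.

M ≈ 4.75 mH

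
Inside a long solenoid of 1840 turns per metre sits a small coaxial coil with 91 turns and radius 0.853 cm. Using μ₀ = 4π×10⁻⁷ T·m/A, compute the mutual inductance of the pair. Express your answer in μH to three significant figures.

M ≈ 48.1 μH

The outer solenoid produces a uniform field B₁ = μ₀n₁I₁ across the inner coil,
so the flux linkage is N₂Φ = N₂B₁A₂ = μ₀n₁N₂A₂·I₁, giving M = μ₀n₁N₂A₂.
A₂ = πr² = π(8.530×10^-3 m)² = 2.286×10^-4 m².
M = (4π×10⁻⁷)(1840)(91)(2.286×10^-4) = 4.810×10^-5 H.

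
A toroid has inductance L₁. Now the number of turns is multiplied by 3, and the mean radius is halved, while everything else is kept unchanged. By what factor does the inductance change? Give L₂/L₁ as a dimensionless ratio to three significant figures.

For a toroid, L ∝ μᵣN²A/R.
L₂/L₁ = (3)^2 × (0.5)^-1 = 18.0.

L₂/L₁ = 18.0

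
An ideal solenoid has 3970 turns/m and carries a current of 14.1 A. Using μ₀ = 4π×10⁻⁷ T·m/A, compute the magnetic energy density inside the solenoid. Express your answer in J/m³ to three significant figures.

B = μ₀nI = (4π×10⁻⁷)(3.970×10^3)(14.1) = 7.034×10^-2 T.
u = B²/(2μ₀) = (7.034×10^-2)²/(2×4π×10⁻⁷) = 1.969×10^3 J/m³.

u ≈ 1970 J/m³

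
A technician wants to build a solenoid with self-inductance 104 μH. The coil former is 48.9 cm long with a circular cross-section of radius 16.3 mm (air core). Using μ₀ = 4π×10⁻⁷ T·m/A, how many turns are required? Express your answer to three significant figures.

N ≈ 220 turns

A = πr² = π(1.630×10^-2 m)² = 8.347×10^-4 m².
From L = μ₀N²A/ℓ, N = √(Lℓ / (μ₀A)).
N = √[(1.040×10^-4)(0.489) / ((4π×10⁻⁷)×8.347×10^-4)] = √(4.848×10^4) ≈ 220.2.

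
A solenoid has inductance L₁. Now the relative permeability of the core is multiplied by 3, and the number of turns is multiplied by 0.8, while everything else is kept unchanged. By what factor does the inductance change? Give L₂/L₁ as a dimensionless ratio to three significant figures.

For a solenoid, L ∝ μᵣN²A/ℓ.
L₂/L₁ = (3) × (0.8)^2 = 1.92.

L₂/L₁ = 1.92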